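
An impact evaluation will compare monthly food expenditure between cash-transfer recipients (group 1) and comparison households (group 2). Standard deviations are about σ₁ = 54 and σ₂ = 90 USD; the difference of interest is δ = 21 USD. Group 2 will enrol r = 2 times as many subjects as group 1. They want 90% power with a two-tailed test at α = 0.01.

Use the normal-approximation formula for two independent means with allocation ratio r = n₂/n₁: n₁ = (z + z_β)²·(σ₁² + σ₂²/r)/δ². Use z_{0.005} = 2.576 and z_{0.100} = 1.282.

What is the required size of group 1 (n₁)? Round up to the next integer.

n₁ = 236

n₁ = (z_{α/2} + z_β)² · (σ₁² + σ₂²/r) / δ²
   = (2.576 + 1.282)² · (54² + 90²/2) / 21²
   = 14.8842 · (2916 + 4050) / 441
   = 14.8842 · 6966 / 441
   = 235.11
Round up → n₁ = 236; n₂ = r·n₁ = 2 × 236 = 472.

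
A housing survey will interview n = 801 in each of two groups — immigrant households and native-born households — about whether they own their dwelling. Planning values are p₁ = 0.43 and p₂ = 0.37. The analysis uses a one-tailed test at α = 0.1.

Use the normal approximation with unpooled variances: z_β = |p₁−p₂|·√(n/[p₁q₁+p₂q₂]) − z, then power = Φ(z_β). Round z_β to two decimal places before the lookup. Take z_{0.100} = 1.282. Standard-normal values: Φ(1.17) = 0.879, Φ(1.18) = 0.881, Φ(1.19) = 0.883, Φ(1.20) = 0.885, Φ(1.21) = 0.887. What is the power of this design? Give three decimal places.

Power ≈ 0.879

z_β = |p₁−p₂|·√(n/[p₁q₁+p₂q₂]) − z_α
    = 0.06 · √(801/0.4782) − 1.282
    = 0.06 · 40.9271 − 1.282
    = 2.4556 − 1.282 = 1.1736 → 1.17
Power = Φ(1.17) = 0.879.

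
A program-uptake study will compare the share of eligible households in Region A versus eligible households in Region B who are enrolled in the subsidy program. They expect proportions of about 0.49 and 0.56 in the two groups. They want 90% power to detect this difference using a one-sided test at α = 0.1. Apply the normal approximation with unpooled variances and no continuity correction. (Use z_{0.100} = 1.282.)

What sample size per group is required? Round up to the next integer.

n = 666 per group

n = (z_α + z_β)² · [p₁(1−p₁) + p₂(1−p₂)] / (p₁ − p₂)²
  = (1.282 + 1.282)² · (0.49·0.51 + 0.56·0.44) / (-0.07)²
  = (2.564)² · (0.2499 + 0.2464) / 0.0049
  = 6.5741 · 0.4963 / 0.0049
  = 665.86
Round up → n = 666 per group.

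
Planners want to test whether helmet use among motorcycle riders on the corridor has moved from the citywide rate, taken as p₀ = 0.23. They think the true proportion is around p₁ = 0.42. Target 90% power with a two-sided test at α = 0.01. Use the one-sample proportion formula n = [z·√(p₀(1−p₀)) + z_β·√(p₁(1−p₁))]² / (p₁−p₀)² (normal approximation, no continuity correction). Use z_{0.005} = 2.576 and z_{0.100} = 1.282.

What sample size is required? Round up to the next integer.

n = 82

n = [z_{α/2}·√(p₀q₀) + z_β·√(p₁q₁)]² / (p₁ − p₀)²
  = [2.576·√(0.23·0.77) + 1.282·√(0.42·0.58)]² / (0.19)²
  = [2.576·0.4208 + 1.282·0.4936]² / 0.0361
  = [1.7168]² / 0.0361
  = 81.65
Round up → n = 82.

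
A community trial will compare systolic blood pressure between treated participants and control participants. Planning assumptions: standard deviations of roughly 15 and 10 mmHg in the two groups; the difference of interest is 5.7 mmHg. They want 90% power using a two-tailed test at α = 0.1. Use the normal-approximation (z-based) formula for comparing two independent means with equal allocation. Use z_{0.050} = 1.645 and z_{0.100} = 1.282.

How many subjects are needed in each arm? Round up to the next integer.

n = (z_{α/2} + z_β)² · (σ₁² + σ₂²) / δ²
  = (1.645 + 1.282)² · (15² + 10² = 325) / 5.7²
  = 8.5673 · 325 / 32.49
  = 85.70
Round up → n = 86 per group.

n = 86 per group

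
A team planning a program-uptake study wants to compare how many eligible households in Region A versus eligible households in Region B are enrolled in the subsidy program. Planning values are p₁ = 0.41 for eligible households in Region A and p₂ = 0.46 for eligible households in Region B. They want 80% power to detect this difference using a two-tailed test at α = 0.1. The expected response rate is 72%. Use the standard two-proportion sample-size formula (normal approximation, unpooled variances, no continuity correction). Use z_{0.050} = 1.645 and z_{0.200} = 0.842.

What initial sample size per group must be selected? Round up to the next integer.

n = (z_{α/2} + z_β)² · [p₁(1−p₁) + p₂(1−p₂)] / (p₁ − p₂)²
  = (1.645 + 0.842)² · (0.41·0.59 + 0.46·0.54) / (-0.05)²
  = (2.487)² · (0.2419 + 0.2484) / 0.0025
  = 6.1852 · 0.4903 / 0.0025
  = 1213.04
Adjust for 72% response: 1213.04 / 0.72 = 1684.77.
Round up → n = 1685 per group.

n = 1685 per group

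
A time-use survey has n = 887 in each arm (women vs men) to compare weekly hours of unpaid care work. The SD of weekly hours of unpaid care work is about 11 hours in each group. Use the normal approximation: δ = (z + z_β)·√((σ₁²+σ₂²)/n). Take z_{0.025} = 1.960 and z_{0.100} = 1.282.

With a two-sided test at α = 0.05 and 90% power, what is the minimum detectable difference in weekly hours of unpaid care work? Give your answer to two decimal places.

Minimum detectable difference ≈ 1.69 hours

δ = (z_{α/2} + z_β) · √((σ₁²+σ₂²)/n)
  = (1.960 + 1.282) · √(242/887)
  = 3.242 · √0.27283
  = 3.242 · 0.5223
  = 1.6934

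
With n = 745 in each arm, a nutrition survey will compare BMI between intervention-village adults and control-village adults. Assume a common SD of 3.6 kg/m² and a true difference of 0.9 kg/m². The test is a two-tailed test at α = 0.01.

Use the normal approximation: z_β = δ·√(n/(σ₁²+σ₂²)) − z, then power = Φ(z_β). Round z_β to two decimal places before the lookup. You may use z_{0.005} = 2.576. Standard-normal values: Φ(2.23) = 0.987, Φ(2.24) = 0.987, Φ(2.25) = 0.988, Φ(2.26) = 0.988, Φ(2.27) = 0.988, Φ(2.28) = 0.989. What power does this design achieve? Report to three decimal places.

Power ≈ 0.988

z_β = δ·√(n/(σ₁²+σ₂²)) − z_{α/2}
    = 0.9 · √(745/25.92) − 2.576
    = 0.9 · 5.36118 − 2.576
    = 4.8251 − 2.576 = 2.2491 → 2.25
Power = Φ(2.25) = 0.988.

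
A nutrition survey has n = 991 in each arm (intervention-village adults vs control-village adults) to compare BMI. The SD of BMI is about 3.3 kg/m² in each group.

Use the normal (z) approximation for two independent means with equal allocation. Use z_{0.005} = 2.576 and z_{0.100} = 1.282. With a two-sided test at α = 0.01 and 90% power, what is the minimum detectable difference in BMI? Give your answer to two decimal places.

δ = (z_{α/2} + z_β) · √((σ₁²+σ₂²)/n)
  = (2.576 + 1.282) · √(21.78/991)
  = 3.858 · √0.02198
  = 3.858 · 0.1482
  = 0.5719

Minimum detectable difference ≈ 0.57 kg/m²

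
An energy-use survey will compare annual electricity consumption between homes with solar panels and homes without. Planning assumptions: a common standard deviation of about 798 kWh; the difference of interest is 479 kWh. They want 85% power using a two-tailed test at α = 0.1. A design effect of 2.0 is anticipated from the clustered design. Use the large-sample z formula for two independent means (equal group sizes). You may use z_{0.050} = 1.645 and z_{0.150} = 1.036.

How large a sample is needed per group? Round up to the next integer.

n = 80 per group

n = (z_{α/2} + z_β)² · (σ₁² + σ₂²) / δ²
  = (1.645 + 1.036)² · (2·798² = 1273608) / 479²
  = 7.1878 · 1273608 / 229441
  = 39.90
Design effect: 2.0 × 39.90 = 79.80.
Round up → n = 80 per group.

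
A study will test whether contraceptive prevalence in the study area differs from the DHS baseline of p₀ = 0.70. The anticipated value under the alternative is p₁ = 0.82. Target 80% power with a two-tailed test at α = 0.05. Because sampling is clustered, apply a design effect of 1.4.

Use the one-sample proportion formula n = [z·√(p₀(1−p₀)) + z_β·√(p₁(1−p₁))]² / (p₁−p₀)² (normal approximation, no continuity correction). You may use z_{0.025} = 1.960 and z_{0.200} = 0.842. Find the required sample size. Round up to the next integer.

n = 146

n = [z_{α/2}·√(p₀q₀) + z_β·√(p₁q₁)]² / (p₁ − p₀)²
  = [1.960·√(0.70·0.30) + 0.842·√(0.82·0.18)]² / (0.12)²
  = [1.960·0.4583 + 0.842·0.3842]² / 0.0144
  = [1.2217]² / 0.0144
  = 103.64
Design effect: 1.4 × 103.64 = 145.10.
Round up → n = 146.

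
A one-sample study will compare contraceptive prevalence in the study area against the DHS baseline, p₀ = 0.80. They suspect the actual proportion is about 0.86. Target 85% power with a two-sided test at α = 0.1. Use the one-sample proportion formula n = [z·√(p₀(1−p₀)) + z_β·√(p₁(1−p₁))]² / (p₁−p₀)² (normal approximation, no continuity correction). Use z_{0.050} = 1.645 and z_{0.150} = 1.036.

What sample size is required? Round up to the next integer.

n = [z_{α/2}·√(p₀q₀) + z_β·√(p₁q₁)]² / (p₁ − p₀)²
  = [1.645·√(0.80·0.20) + 1.036·√(0.86·0.14)]² / (0.06)²
  = [1.645·0.4000 + 1.036·0.3470]² / 0.0036
  = [1.0175]² / 0.0036
  = 287.57
Round up → n = 288.

n = 288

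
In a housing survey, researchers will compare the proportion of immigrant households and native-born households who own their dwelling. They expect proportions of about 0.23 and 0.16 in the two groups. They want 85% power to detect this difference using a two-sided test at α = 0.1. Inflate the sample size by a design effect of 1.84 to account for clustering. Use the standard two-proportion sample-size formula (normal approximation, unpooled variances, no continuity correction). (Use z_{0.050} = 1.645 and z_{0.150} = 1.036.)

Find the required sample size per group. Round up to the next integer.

n = 841 per group

n = (z_{α/2} + z_β)² · [p₁(1−p₁) + p₂(1−p₂)] / (p₁ − p₂)²
  = (1.645 + 1.036)² · (0.23·0.77 + 0.16·0.84) / (0.07)²
  = (2.681)² · (0.1771 + 0.1344) / 0.0049
  = 7.1878 · 0.3115 / 0.0049
  = 456.94
Design effect: 1.84 × 456.94 = 840.76.
Round up → n = 841 per group.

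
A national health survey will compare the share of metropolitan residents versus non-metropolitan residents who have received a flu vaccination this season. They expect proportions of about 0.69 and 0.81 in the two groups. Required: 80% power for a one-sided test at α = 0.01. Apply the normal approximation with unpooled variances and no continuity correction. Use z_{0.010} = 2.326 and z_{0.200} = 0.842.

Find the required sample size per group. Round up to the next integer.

n = 257 per group

n = (z_α + z_β)² · [p₁(1−p₁) + p₂(1−p₂)] / (p₁ − p₂)²
  = (2.326 + 0.842)² · (0.69·0.31 + 0.81·0.19) / (-0.12)²
  = (3.168)² · (0.2139 + 0.1539) / 0.0144
  = 10.0362 · 0.3678 / 0.0144
  = 256.34
Round up → n = 257 per group.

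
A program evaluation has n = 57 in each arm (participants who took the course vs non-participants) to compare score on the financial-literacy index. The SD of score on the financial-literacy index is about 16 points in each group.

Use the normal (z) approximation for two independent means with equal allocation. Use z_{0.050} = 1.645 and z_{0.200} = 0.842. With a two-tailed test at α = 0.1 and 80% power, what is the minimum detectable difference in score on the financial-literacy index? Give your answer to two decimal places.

δ = (z_{α/2} + z_β) · √((σ₁²+σ₂²)/n)
  = (1.645 + 0.842) · √(512/57)
  = 2.487 · √8.9825
  = 2.487 · 2.9971
  = 7.4537

Minimum detectable difference ≈ 7.45 points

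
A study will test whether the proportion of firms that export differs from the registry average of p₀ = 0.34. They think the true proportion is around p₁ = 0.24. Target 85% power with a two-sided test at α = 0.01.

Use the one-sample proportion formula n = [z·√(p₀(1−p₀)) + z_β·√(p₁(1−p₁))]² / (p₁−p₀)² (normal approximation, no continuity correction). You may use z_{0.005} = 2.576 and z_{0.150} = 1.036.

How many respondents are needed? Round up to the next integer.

n = 277

n = [z_{α/2}·√(p₀q₀) + z_β·√(p₁q₁)]² / (p₁ − p₀)²
  = [2.576·√(0.34·0.66) + 1.036·√(0.24·0.76)]² / (-0.10)²
  = [2.576·0.4737 + 1.036·0.4271]² / 0.0100
  = [1.6627]² / 0.0100
  = 276.47
Round up → n = 277.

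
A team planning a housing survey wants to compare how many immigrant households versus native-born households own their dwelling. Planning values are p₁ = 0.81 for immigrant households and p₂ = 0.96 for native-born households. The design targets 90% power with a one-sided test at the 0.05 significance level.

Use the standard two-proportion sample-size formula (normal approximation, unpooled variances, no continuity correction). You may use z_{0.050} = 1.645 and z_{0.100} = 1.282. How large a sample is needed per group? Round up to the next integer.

n = (z_α + z_β)² · [p₁(1−p₁) + p₂(1−p₂)] / (p₁ − p₂)²
  = (1.645 + 1.282)² · (0.81·0.19 + 0.96·0.04) / (-0.15)²
  = (2.927)² · (0.1539 + 0.0384) / 0.0225
  = 8.5673 · 0.1923 / 0.0225
  = 73.22
Round up → n = 74 per group.

n = 74 per group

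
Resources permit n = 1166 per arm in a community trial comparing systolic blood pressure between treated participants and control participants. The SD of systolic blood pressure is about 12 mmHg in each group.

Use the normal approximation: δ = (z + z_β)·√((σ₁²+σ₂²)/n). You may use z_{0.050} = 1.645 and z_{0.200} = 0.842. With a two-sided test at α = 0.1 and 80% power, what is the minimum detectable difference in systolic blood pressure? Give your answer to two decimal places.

Minimum detectable difference ≈ 1.24 mmHg

δ = (z_{α/2} + z_β) · √((σ₁²+σ₂²)/n)
  = (1.645 + 0.842) · √(288/1166)
  = 2.487 · √0.247
  = 2.487 · 0.4970
  = 1.2360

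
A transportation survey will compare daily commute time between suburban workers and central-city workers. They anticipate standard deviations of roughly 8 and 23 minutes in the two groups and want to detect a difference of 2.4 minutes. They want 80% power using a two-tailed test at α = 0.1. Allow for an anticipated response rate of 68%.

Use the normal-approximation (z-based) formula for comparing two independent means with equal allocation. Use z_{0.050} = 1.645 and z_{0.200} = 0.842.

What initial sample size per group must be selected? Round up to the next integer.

n = 937 per group

n = (z_{α/2} + z_β)² · (σ₁² + σ₂²) / δ²
  = (1.645 + 0.842)² · (8² + 23² = 593) / 2.4²
  = 6.1852 · 593 / 5.76
  = 636.77
Adjust for 68% response: 636.77 / 0.68 = 936.43.
Round up → n = 937 per group.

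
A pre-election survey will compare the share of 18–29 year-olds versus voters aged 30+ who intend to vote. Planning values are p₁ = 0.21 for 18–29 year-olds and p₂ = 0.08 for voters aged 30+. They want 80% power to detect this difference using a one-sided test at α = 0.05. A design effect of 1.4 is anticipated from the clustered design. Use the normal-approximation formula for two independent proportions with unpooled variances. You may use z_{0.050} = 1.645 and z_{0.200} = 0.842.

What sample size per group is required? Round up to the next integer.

n = (z_α + z_β)² · [p₁(1−p₁) + p₂(1−p₂)] / (p₁ − p₂)²
  = (1.645 + 0.842)² · (0.21·0.79 + 0.08·0.92) / (0.13)²
  = (2.487)² · (0.1659 + 0.0736) / 0.0169
  = 6.1852 · 0.2395 / 0.0169
  = 87.65
Design effect: 1.4 × 87.65 = 122.72.
Round up → n = 123 per group.

n = 123 per group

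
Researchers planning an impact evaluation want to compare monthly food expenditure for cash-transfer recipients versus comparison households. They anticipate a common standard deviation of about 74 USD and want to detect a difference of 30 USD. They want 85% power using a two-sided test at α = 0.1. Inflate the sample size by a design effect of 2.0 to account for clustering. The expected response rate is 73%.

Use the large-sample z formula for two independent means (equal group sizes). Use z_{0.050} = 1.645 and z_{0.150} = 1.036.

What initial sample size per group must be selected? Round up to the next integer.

n = (z_{α/2} + z_β)² · (σ₁² + σ₂²) / δ²
  = (1.645 + 1.036)² · (2·74² = 10952) / 30²
  = 7.1878 · 10952 / 900
  = 87.47
Design effect: 2.0 × 87.47 = 174.93.
Adjust for 73% response: 174.93 / 0.73 = 239.64.
Round up → n = 240 per group.

n = 240 per group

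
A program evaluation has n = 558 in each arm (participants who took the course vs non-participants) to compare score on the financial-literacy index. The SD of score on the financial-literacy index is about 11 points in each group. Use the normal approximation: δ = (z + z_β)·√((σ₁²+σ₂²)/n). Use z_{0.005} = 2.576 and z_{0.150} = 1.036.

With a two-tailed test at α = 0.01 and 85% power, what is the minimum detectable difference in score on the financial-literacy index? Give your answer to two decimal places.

δ = (z_{α/2} + z_β) · √((σ₁²+σ₂²)/n)
  = (2.576 + 1.036) · √(242/558)
  = 3.612 · √0.43369
  = 3.612 · 0.6586
  = 2.3787

Minimum detectable difference ≈ 2.38 points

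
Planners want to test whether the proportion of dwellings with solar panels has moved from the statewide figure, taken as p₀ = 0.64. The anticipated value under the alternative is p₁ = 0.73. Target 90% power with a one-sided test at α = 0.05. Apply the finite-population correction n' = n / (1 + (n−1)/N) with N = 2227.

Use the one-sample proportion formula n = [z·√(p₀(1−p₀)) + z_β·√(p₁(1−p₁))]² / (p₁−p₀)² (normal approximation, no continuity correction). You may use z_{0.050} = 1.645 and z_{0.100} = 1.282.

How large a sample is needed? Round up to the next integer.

n = [z_α·√(p₀q₀) + z_β·√(p₁q₁)]² / (p₁ − p₀)²
  = [1.645·√(0.64·0.36) + 1.282·√(0.73·0.27)]² / (0.09)²
  = [1.645·0.4800 + 1.282·0.4440]² / 0.0081
  = [1.3588]² / 0.0081
  = 227.93
Finite-population correction (N = 2227): 227.93 / (1 + (227.93 − 1)/2227) = 206.85.
Round up → n = 207.

n = 207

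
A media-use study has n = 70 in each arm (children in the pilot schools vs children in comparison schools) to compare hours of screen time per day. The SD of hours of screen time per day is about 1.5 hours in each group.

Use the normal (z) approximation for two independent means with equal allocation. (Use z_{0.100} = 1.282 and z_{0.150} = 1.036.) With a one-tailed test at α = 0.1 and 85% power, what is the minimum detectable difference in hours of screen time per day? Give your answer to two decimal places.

Minimum detectable difference ≈ 0.59 hours

δ = (z_α + z_β) · √((σ₁²+σ₂²)/n)
  = (1.282 + 1.036) · √(4.5/70)
  = 2.318 · √0.06429
  = 2.318 · 0.2535
  = 0.5877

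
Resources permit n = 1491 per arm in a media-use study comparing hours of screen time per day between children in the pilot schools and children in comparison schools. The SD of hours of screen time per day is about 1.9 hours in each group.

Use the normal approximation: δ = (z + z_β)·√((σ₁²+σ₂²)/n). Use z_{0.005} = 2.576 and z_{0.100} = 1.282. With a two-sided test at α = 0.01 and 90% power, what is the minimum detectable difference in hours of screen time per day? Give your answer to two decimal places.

Minimum detectable difference ≈ 0.27 hours

δ = (z_{α/2} + z_β) · √((σ₁²+σ₂²)/n)
  = (2.576 + 1.282) · √(7.22/1491)
  = 3.858 · √0.00484
  = 3.858 · 0.0696
  = 0.2685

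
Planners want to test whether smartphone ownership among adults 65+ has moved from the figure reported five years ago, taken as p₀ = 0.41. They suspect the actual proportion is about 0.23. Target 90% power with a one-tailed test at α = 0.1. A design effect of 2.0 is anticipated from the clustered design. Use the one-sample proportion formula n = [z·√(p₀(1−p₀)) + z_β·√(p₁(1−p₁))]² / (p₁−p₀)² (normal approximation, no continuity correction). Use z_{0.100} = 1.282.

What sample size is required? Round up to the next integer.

n = 85

n = [z_α·√(p₀q₀) + z_β·√(p₁q₁)]² / (p₁ − p₀)²
  = [1.282·√(0.41·0.59) + 1.282·√(0.23·0.77)]² / (-0.18)²
  = [1.282·0.4918 + 1.282·0.4208]² / 0.0324
  = [1.1700]² / 0.0324
  = 42.25
Design effect: 2.0 × 42.25 = 84.51.
Round up → n = 85.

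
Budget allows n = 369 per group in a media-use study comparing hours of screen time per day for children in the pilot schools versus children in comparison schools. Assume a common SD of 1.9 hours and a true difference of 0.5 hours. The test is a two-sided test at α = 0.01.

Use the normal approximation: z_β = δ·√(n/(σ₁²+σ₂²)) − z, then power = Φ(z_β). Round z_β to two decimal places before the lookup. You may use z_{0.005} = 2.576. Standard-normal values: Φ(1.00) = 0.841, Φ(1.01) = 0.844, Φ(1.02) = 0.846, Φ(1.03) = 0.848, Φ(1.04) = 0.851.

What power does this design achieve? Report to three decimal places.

z_β = δ·√(n/(σ₁²+σ₂²)) − z_{α/2}
    = 0.5 · √(369/7.22) − 2.576
    = 0.5 · 7.14899 − 2.576
    = 3.5745 − 2.576 = 0.9985 → 1.00
Power = Φ(1.00) = 0.841.

Power ≈ 0.841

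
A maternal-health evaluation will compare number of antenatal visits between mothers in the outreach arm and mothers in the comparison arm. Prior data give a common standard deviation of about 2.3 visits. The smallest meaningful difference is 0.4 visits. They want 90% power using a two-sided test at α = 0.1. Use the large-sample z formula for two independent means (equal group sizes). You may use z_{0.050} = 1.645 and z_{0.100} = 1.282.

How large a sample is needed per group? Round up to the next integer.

n = (z_{α/2} + z_β)² · (σ₁² + σ₂²) / δ²
  = (1.645 + 1.282)² · (2·2.3² = 10.58) / 0.4²
  = 8.5673 · 10.58 / 0.16
  = 566.51
Round up → n = 567 per group.

n = 567 per group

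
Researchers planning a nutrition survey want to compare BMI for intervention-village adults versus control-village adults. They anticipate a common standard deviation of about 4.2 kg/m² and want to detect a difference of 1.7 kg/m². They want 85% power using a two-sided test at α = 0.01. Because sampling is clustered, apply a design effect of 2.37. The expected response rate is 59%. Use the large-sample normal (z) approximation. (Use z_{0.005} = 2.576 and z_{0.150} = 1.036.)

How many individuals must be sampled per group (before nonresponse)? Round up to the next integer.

n = (z_{α/2} + z_β)² · (σ₁² + σ₂²) / δ²
  = (2.576 + 1.036)² · (2·4.2² = 35.28) / 1.7²
  = 13.0465 · 35.28 / 2.89
  = 159.27
Design effect: 2.37 × 159.27 = 377.46.
Adjust for 59% response: 377.46 / 0.59 = 639.77.
Round up → n = 640 per group.

n = 640 per group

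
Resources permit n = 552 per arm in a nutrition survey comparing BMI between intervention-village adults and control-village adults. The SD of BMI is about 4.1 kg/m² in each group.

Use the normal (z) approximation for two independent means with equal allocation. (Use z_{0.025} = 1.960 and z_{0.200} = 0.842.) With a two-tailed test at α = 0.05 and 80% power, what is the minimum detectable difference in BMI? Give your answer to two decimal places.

δ = (z_{α/2} + z_β) · √((σ₁²+σ₂²)/n)
  = (1.960 + 0.842) · √(33.62/552)
  = 2.802 · √0.06091
  = 2.802 · 0.2468
  = 0.6915

Minimum detectable difference ≈ 0.69 kg/m²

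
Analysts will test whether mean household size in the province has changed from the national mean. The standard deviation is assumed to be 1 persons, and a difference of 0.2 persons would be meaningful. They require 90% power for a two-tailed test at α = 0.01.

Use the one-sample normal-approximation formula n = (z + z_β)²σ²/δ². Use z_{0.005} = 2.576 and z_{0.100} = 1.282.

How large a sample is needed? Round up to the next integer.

n = 373

n = (z_{α/2} + z_β)² · σ² / δ²
  = (2.576 + 1.282)² · 1² / 0.2²
  = 14.8842 · 1 / 0.04
  = 372.10
Round up → n = 373.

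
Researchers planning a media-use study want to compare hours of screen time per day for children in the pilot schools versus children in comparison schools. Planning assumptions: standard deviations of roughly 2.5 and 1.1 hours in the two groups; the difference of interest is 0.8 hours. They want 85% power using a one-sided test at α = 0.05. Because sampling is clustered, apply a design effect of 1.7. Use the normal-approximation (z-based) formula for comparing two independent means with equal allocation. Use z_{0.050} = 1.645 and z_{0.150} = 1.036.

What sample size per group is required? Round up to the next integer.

n = 143 per group

n = (z_α + z_β)² · (σ₁² + σ₂²) / δ²
  = (1.645 + 1.036)² · (2.5² + 1.1² = 7.46) / 0.8²
  = 7.1878 · 7.46 / 0.64
  = 83.78
Design effect: 1.7 × 83.78 = 142.43.
Round up → n = 143 per group.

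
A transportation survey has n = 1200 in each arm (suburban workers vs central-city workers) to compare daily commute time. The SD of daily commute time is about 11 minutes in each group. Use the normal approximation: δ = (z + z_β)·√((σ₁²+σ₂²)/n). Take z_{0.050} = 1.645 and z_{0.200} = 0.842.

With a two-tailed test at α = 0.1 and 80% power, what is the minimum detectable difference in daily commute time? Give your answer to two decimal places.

Minimum detectable difference ≈ 1.12 minutes

δ = (z_{α/2} + z_β) · √((σ₁²+σ₂²)/n)
  = (1.645 + 0.842) · √(242/1200)
  = 2.487 · √0.20167
  = 2.487 · 0.4491
  = 1.1168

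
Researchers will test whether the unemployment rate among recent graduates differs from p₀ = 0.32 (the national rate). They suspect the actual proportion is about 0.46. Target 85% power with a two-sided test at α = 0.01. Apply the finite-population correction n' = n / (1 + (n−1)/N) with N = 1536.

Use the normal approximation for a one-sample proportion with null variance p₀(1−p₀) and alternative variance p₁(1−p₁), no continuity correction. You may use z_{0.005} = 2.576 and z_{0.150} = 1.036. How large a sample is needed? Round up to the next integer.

n = [z_{α/2}·√(p₀q₀) + z_β·√(p₁q₁)]² / (p₁ − p₀)²
  = [2.576·√(0.32·0.68) + 1.036·√(0.46·0.54)]² / (0.14)²
  = [2.576·0.4665 + 1.036·0.4984]² / 0.0196
  = [1.7180]² / 0.0196
  = 150.58
Finite-population correction (N = 1536): 150.58 / (1 + (150.58 − 1)/1536) = 137.22.
Round up → n = 138.

n = 138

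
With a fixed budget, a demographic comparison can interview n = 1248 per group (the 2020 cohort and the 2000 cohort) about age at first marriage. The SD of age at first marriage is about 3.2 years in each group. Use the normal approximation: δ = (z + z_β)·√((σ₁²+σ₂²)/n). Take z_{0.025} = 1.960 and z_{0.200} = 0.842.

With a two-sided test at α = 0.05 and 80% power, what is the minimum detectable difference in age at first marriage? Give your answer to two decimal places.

Minimum detectable difference ≈ 0.36 years

δ = (z_{α/2} + z_β) · √((σ₁²+σ₂²)/n)
  = (1.960 + 0.842) · √(20.48/1248)
  = 2.802 · √0.01641
  = 2.802 · 0.1281
  = 0.3589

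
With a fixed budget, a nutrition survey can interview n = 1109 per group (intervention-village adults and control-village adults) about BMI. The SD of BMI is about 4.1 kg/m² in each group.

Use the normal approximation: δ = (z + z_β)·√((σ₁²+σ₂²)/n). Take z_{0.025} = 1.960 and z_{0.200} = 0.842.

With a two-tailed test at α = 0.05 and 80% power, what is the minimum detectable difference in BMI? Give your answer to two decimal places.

δ = (z_{α/2} + z_β) · √((σ₁²+σ₂²)/n)
  = (1.960 + 0.842) · √(33.62/1109)
  = 2.802 · √0.03032
  = 2.802 · 0.1741
  = 0.4879

Minimum detectable difference ≈ 0.49 kg/m²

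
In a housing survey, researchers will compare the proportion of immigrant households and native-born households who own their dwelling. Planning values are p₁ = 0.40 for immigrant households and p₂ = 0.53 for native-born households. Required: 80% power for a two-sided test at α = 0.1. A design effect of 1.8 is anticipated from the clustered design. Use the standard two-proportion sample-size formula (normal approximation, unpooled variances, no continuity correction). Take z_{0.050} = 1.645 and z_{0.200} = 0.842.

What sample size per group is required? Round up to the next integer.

n = 323 per group

n = (z_{α/2} + z_β)² · [p₁(1−p₁) + p₂(1−p₂)] / (p₁ − p₂)²
  = (1.645 + 0.842)² · (0.40·0.60 + 0.53·0.47) / (-0.13)²
  = (2.487)² · (0.2400 + 0.2491) / 0.0169
  = 6.1852 · 0.4891 / 0.0169
  = 179.00
Design effect: 1.8 × 179.00 = 322.21.
Round up → n = 323 per group.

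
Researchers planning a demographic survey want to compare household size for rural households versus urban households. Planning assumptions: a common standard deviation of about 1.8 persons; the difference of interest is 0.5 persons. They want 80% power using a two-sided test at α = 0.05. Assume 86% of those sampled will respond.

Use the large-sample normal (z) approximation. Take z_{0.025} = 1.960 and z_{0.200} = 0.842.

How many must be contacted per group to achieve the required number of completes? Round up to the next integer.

n = 237 per group

n = (z_{α/2} + z_β)² · (σ₁² + σ₂²) / δ²
  = (1.960 + 0.842)² · (2·1.8² = 6.48) / 0.5²
  = 7.8512 · 6.48 / 0.25
  = 203.50
Adjust for 86% response: 203.50 / 0.86 = 236.63.
Round up → n = 237 per group.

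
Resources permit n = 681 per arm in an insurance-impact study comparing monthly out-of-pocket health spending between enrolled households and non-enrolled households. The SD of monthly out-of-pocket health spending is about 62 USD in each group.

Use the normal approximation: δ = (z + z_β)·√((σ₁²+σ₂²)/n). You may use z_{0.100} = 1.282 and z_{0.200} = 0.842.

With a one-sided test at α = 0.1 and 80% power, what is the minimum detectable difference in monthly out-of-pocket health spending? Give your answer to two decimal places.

δ = (z_α + z_β) · √((σ₁²+σ₂²)/n)
  = (1.282 + 0.842) · √(7688/681)
  = 2.124 · √11.2893
  = 2.124 · 3.3600
  = 7.1365

Minimum detectable difference ≈ 7.14 USD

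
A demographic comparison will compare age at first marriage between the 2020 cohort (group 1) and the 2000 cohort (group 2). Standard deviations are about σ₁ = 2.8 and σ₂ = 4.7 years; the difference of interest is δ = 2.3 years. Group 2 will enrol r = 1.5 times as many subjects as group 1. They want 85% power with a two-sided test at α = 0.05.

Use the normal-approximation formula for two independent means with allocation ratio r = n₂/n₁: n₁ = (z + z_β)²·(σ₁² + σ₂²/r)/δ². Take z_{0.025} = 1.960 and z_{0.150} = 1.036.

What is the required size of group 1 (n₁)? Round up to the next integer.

n₁ = (z_{α/2} + z_β)² · (σ₁² + σ₂²/r) / δ²
   = (1.960 + 1.036)² · (2.8² + 4.7²/1.5) / 2.3²
   = 8.9760 · (7.84 + 14.7267) / 5.29
   = 8.9760 · 22.5667 / 5.29
   = 38.29
Round up → n₁ = 39; n₂ = r·n₁ = 1.5 × 39 = 59.

n₁ = 39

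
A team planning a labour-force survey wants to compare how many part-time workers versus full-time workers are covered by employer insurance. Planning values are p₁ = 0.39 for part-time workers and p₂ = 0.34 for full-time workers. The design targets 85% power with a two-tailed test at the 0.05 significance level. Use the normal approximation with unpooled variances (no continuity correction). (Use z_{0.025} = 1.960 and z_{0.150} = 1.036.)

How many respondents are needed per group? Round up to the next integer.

n = 1660 per group

n = (z_{α/2} + z_β)² · [p₁(1−p₁) + p₂(1−p₂)] / (p₁ − p₂)²
  = (1.960 + 1.036)² · (0.39·0.61 + 0.34·0.66) / (0.05)²
  = (2.996)² · (0.2379 + 0.2244) / 0.0025
  = 8.9760 · 0.4623 / 0.0025
  = 1659.84
Round up → n = 1660 per group.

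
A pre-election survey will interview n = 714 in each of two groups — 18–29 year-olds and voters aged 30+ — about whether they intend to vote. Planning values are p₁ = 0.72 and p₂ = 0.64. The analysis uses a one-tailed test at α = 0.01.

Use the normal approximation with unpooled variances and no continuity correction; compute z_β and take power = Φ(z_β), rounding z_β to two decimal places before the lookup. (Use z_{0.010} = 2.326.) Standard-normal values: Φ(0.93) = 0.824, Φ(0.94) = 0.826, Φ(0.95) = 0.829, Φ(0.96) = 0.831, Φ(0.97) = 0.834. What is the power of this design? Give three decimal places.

Power ≈ 0.824

z_β = |p₁−p₂|·√(n/[p₁q₁+p₂q₂]) − z_α
    = 0.08 · √(714/0.4320) − 2.326
    = 0.08 · 40.6544 − 2.326
    = 3.2523 − 2.326 = 0.9263 → 0.93
Power = Φ(0.93) = 0.824.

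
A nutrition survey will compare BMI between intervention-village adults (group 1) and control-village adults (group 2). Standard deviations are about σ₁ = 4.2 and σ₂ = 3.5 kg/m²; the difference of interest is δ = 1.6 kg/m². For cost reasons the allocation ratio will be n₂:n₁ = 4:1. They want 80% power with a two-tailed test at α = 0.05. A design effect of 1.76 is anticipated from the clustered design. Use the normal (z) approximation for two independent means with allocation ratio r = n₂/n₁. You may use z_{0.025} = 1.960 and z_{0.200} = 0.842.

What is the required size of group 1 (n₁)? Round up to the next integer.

n₁ = (z_{α/2} + z_β)² · (σ₁² + σ₂²/r) / δ²
   = (1.960 + 0.842)² · (4.2² + 3.5²/4) / 1.6²
   = 7.8512 · (17.64 + 3.0625) / 2.56
   = 7.8512 · 20.7025 / 2.56
   = 63.49
Design effect: 1.76 × 63.49 = 111.75.
Round up → n₁ = 112; n₂ = r·n₁ = 4 × 112 = 448.

n₁ = 112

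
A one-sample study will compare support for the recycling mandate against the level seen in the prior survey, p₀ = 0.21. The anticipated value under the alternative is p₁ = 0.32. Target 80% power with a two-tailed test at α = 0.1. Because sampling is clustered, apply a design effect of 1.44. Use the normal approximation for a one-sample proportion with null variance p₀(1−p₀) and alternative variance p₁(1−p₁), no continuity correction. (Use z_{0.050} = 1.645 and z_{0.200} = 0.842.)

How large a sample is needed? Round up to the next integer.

n = [z_{α/2}·√(p₀q₀) + z_β·√(p₁q₁)]² / (p₁ − p₀)²
  = [1.645·√(0.21·0.79) + 0.842·√(0.32·0.68)]² / (0.11)²
  = [1.645·0.4073 + 0.842·0.4665]² / 0.0121
  = [1.0628]² / 0.0121
  = 93.35
Design effect: 1.44 × 93.35 = 134.42.
Round up → n = 135.

n = 135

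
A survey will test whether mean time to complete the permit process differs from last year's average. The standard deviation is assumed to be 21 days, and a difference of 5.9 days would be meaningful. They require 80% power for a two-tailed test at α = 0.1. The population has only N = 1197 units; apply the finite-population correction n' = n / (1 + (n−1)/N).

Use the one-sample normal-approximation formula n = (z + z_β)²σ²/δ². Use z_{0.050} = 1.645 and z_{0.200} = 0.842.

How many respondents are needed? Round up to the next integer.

n = 74

n = (z_{α/2} + z_β)² · σ² / δ²
  = (1.645 + 0.842)² · 21² / 5.9²
  = 6.1852 · 441 / 34.81
  = 78.36
Finite-population correction (N = 1197): 78.36 / (1 + (78.36 − 1)/1197) = 73.60.
Round up → n = 74.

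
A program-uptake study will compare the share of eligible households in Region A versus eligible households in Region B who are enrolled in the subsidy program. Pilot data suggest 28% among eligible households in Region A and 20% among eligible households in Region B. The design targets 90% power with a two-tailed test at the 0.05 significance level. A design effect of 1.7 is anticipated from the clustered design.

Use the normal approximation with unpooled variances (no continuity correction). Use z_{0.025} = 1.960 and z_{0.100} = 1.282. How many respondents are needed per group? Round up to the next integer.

n = 1010 per group

n = (z_{α/2} + z_β)² · [p₁(1−p₁) + p₂(1−p₂)] / (p₁ − p₂)²
  = (1.960 + 1.282)² · (0.28·0.72 + 0.20·0.80) / (0.08)²
  = (3.242)² · (0.2016 + 0.1600) / 0.0064
  = 10.5106 · 0.3616 / 0.0064
  = 593.85
Design effect: 1.7 × 593.85 = 1009.54.
Round up → n = 1010 per group.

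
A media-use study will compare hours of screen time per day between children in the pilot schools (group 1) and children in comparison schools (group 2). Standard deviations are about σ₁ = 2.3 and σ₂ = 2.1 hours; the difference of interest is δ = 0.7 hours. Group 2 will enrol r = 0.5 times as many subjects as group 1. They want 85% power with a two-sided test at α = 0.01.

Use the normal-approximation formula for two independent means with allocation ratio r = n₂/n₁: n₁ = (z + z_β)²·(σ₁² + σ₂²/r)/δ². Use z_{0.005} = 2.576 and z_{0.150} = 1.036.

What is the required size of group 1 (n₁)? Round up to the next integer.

n₁ = 376

n₁ = (z_{α/2} + z_β)² · (σ₁² + σ₂²/r) / δ²
   = (2.576 + 1.036)² · (2.3² + 2.1²/0.5) / 0.7²
   = 13.0465 · (5.29 + 8.82) / 0.49
   = 13.0465 · 14.11 / 0.49
   = 375.69
Round up → n₁ = 376; n₂ = r·n₁ = 0.5 × 376 = 188.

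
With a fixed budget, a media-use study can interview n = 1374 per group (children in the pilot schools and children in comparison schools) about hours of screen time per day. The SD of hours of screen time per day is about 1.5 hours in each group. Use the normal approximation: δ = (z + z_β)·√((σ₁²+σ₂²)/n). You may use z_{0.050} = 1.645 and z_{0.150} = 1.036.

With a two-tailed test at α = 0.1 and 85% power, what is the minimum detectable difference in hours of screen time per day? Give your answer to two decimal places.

Minimum detectable difference ≈ 0.15 hours

δ = (z_{α/2} + z_β) · √((σ₁²+σ₂²)/n)
  = (1.645 + 1.036) · √(4.5/1374)
  = 2.681 · √0.00328
  = 2.681 · 0.0572
  = 0.1534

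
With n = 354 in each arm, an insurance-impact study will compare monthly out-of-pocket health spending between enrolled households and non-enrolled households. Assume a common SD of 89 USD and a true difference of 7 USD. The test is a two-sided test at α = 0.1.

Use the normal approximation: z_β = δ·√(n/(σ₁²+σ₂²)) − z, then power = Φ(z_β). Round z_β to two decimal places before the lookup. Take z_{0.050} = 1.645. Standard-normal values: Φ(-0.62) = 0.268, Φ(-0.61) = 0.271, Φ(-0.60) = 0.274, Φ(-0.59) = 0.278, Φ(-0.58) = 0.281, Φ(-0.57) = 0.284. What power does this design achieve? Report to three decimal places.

Power ≈ 0.274

z_β = δ·√(n/(σ₁²+σ₂²)) − z_{α/2}
    = 7 · √(354/15842) − 1.645
    = 7 · 0.14948 − 1.645
    = 1.0464 − 1.645 = -0.5986 → -0.60
Power = Φ(-0.60) = 0.274.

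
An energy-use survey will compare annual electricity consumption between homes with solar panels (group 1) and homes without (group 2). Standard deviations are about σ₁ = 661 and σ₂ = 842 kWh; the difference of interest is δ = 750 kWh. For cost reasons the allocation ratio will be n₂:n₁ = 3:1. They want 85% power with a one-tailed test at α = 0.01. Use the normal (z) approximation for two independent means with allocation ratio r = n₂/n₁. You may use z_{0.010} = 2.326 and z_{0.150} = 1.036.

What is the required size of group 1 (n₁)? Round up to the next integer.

n₁ = (z_α + z_β)² · (σ₁² + σ₂²/r) / δ²
   = (2.326 + 1.036)² · (661² + 842²/3) / 750²
   = 11.3030 · (436921 + 236321.3) / 562500
   = 11.3030 · 673242.3 / 562500
   = 13.53
Round up → n₁ = 14; n₂ = r·n₁ = 3 × 14 = 42.

n₁ = 14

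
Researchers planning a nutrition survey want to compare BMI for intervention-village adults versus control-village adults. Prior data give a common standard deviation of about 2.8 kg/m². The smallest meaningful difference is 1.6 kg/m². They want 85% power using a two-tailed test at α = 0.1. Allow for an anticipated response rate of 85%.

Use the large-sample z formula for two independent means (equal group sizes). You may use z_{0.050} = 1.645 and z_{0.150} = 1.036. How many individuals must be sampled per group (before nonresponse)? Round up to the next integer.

n = (z_{α/2} + z_β)² · (σ₁² + σ₂²) / δ²
  = (1.645 + 1.036)² · (2·2.8² = 15.68) / 1.6²
  = 7.1878 · 15.68 / 2.56
  = 44.03
Adjust for 85% response: 44.03 / 0.85 = 51.79.
Round up → n = 52 per group.

n = 52 per group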